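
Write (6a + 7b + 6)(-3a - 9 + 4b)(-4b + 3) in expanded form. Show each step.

(6a + 7b + 6)(-3a - 9 + 4b)(-4b + 3)
= (-18a^2 - 54a + 24ab - 21ab - 63b + 28b^2 - 18a - 54 + 24b)(-4b + 3)    [distributive law]
= (-18a^2 - 72a + 3ab - 39b + 28b^2 - 54)(-4b + 3)    [combine like terms]
= 72a^2b - 54a^2 + 288ab - 216a - 12ab^2 + 9ab + 156b^2 - 117b - 112b^3 + 84b^2 + 216b - 162    [distributive law]
= 72a^2b - 54a^2 + 297ab - 216a - 12ab^2 + 240b^2 + 99b - 112b^3 - 162    [combine like terms]

72a^2b - 54a^2 + 297ab - 216a - 12ab^2 + 240b^2 + 99b - 112b^3 - 162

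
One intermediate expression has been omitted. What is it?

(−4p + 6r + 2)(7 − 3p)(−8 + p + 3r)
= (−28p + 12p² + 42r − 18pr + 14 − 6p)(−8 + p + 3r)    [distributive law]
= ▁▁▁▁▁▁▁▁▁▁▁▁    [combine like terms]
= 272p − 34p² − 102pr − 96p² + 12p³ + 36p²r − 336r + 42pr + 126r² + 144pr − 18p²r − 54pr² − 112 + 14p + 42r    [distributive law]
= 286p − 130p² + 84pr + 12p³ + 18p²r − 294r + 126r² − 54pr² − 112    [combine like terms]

After combine like terms, the bracketed line is:

(−34p + 12p² + 42r − 18pr + 14)(−8 + p + 3r)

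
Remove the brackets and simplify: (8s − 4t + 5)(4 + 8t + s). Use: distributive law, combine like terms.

(8s − 4t + 5)(4 + 8t + s)
= 32s + 64st + 8s^2 − 16t − 32t^2 − 4st + 20 + 40t + 5s    [distributive law]
= 37s + 60st + 8s^2 + 24t − 32t^2 + 20    [combine like terms]

37s + 60st + 8s^2 + 24t − 32t^2 + 20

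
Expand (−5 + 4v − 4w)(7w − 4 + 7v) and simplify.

(−5 + 4v − 4w)(7w − 4 + 7v)
= −35w + 20 − 35v + 28vw − 16v + 28v^2 − 28w^2 + 16w − 28vw    [distributive law]
= −19w + 20 − 51v + 28v^2 − 28w^2    [combine like terms]

−19w + 20 − 51v + 28v^2 − 28w^2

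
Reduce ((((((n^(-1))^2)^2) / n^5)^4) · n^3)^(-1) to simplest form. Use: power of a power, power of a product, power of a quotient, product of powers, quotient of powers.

n^33

((((((n^(-1))^2)^2) / n^5)^4) · n^3)^(-1)
= ((((((n^(-1))^2)^2) / n^5)^4)^(-1)) · ((n^3)^(-1))    [power of a product]
= (((((n^(-1))^2)^2) / n^5)^(-4)) · ((n^3)^(-1))    [power of a power]
= (((((n^(-1))^2)^2)^(-4)) / ((n^5)^(-4))) · ((n^3)^(-1))    [power of a quotient]
= ((((n^(-1))^2)^(-8)) / ((n^5)^(-4))) · ((n^3)^(-1))    [power of a power]
= (((n^(-1))^(-16)) / ((n^5)^(-4))) · ((n^3)^(-1))    [power of a power]
= (n^16 / ((n^5)^(-4))) · ((n^3)^(-1))    [power of a power]
= (n^16 / n^(-20)) · ((n^3)^(-1))    [power of a power]
= n^36 · ((n^3)^(-1))    [quotient of powers]
= n^36 · n^(-3)    [power of a power]
= n^33    [product of powers]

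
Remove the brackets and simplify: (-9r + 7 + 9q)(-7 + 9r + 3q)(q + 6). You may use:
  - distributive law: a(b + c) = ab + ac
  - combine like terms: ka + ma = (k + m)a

(-9r + 7 + 9q)(-7 + 9r + 3q)(q + 6)
= (63r - 81r^2 - 27qr - 49 + 63r + 21q - 63q + 81qr + 27q^2)(q + 6)    [distributive law]
= (126r - 81r^2 + 54qr - 49 - 42q + 27q^2)(q + 6)    [combine like terms]
= 126qr + 756r - 81qr^2 - 486r^2 + 54q^2r + 324qr - 49q - 294 - 42q^2 - 252q + 27q^3 + 162q^2    [distributive law]
= 450qr + 756r - 81qr^2 - 486r^2 + 54q^2r - 301q - 294 + 120q^2 + 27q^3    [combine like terms]

450qr + 756r - 81qr^2 - 486r^2 + 54q^2r - 301q - 294 + 120q^2 + 27q^3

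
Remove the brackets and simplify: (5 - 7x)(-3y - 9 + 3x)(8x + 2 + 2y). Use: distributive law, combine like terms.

78xy - 120y - 30y^2 - 204x - 90 + 582x^2 + 126x^2y + 42xy^2 - 168x^3

(5 - 7x)(-3y - 9 + 3x)(8x + 2 + 2y)
= (-15y - 45 + 15x + 21xy + 63x - 21x^2)(8x + 2 + 2y)    [distributive law]
= (-15y - 45 + 78x + 21xy - 21x^2)(8x + 2 + 2y)    [combine like terms]
= -120xy - 30y - 30y^2 - 360x - 90 - 90y + 624x^2 + 156x + 156xy + 168x^2y + 42xy + 42xy^2 - 168x^3 - 42x^2 - 42x^2y    [distributive law]
= 78xy - 120y - 30y^2 - 204x - 90 + 582x^2 + 126x^2y + 42xy^2 - 168x^3    [combine like terms]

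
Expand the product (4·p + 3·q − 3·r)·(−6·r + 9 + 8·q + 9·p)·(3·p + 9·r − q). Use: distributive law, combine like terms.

(4·p + 3·q − 3·r)·(−6·r + 9 + 8·q + 9·p)·(3·p + 9·r − q)
= (−24·p·r + 36·p + 32·p·q + 36·p^2 − 18·q·r + 27·q + 24·q^2 + 27·p·q + 18·r^2 − 27·r − 24·q·r − 27·p·r)·(3·p + 9·r − q)    [distributive law]
= (−51·p·r + 36·p + 59·p·q + 36·p^2 − 42·q·r + 27·q + 24·q^2 + 18·r^2 − 27·r)·(3·p + 9·r − q)    [combine like terms]
= −153·p^2·r − 459·p·r^2 + 51·p·q·r + 108·p^2 + 324·p·r − 36·p·q + 177·p^2·q + 531·p·q·r − 59·p·q^2 + 108·p^3 + 324·p^2·r − 36·p^2·q − 126·p·q·r − 378·q·r^2 + 42·q^2·r + 81·p·q + 243·q·r − 27·q^2 + 72·p·q^2 + 216·q^2·r − 24·q^3 + 54·p·r^2 + 162·r^3 − 18·q·r^2 − 81·p·r − 243·r^2 + 27·q·r    [distributive law]
= 171·p^2·r − 405·p·r^2 + 456·p·q·r + 108·p^2 + 243·p·r + 45·p·q + 141·p^2·q + 13·p·q^2 + 108·p^3 − 396·q·r^2 + 258·q^2·r + 270·q·r − 27·q^2 − 24·q^3 + 162·r^3 − 243·r^2    [combine like terms]

171·p^2·r − 405·p·r^2 + 456·p·q·r + 108·p^2 + 243·p·r + 45·p·q + 141·p^2·q + 13·p·q^2 + 108·p^3 − 396·q·r^2 + 258·q^2·r + 270·q·r − 27·q^2 − 24·q^3 + 162·r^3 − 243·r^2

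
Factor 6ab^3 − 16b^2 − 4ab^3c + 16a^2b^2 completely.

2b^2(3ab − 8 − 2abc + 8a^2)

6ab^3 − 16b^2 − 4ab^3c + 16a^2b^2
= 2(3ab^3 − 8b^2 − 2ab^3c + 8a^2b^2)    [factor out 2]
= 2b^2(3ab − 8 − 2abc + 8a^2)    [factor out b^2]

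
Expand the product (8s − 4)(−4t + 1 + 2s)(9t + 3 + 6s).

−288st² − 48s²t + 48s² + 96s³ + 144t² + 12t − 12 − 24s

(8s − 4)(−4t + 1 + 2s)(9t + 3 + 6s)
= (−32st + 8s + 16s² + 16t − 4 − 8s)(9t + 3 + 6s)    [distributive law]
= (−32st + 16s² + 16t − 4)(9t + 3 + 6s)    [combine like terms]
= −288st² − 96st − 192s²t + 144s²t + 48s² + 96s³ + 144t² + 48t + 96st − 36t − 12 − 24s    [distributive law]
= −288st² − 48s²t + 48s² + 96s³ + 144t² + 12t − 12 − 24s    [combine like terms]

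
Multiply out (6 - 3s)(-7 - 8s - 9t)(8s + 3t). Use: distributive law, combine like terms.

-336s - 126t - 216s^2 - 513st - 162t^2 + 192s^3 + 288s^2t + 81st^2

(6 - 3s)(-7 - 8s - 9t)(8s + 3t)
= (-42 - 48s - 54t + 21s + 24s^2 + 27st)(8s + 3t)    [distributive law]
= (-42 - 27s - 54t + 24s^2 + 27st)(8s + 3t)    [combine like terms]
= -336s - 126t - 216s^2 - 81st - 432st - 162t^2 + 192s^3 + 72s^2t + 216s^2t + 81st^2    [distributive law]
= -336s - 126t - 216s^2 - 513st - 162t^2 + 192s^3 + 288s^2t + 81st^2    [combine like terms]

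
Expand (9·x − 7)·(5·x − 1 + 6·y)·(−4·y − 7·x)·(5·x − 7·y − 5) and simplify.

−585·x^3·y + 2826·x^2·y^2 + 2984·x^2·y − 1575·x^4 + 3115·x^3 − 1370·x·y^2 − 2147·x·y − 1785·x^2 + 1512·x·y^3 − 644·y^2 + 140·y + 245·x − 1176·y^3

(9·x − 7)·(5·x − 1 + 6·y)·(−4·y − 7·x)·(5·x − 7·y − 5)
= (45·x^2 − 9·x + 54·x·y − 35·x + 7 − 42·y)·(−4·y − 7·x)·(5·x − 7·y − 5)    [distributive law]
= (45·x^2 − 44·x + 54·x·y + 7 − 42·y)·(−4·y − 7·x)·(5·x − 7·y − 5)    [combine like terms]
= (−180·x^2·y − 315·x^3 + 176·x·y + 308·x^2 − 216·x·y^2 − 378·x^2·y − 28·y − 49·x + 168·y^2 + 294·x·y)·(5·x − 7·y − 5)    [distributive law]
= (−558·x^2·y − 315·x^3 + 470·x·y + 308·x^2 − 216·x·y^2 − 28·y − 49·x + 168·y^2)·(5·x − 7·y − 5)    [combine like terms]
= −2790·x^3·y + 3906·x^2·y^2 + 2790·x^2·y − 1575·x^4 + 2205·x^3·y + 1575·x^3 + 2350·x^2·y − 3290·x·y^2 − 2350·x·y + 1540·x^3 − 2156·x^2·y − 1540·x^2 − 1080·x^2·y^2 + 1512·x·y^3 + 1080·x·y^2 − 140·x·y + 196·y^2 + 140·y − 245·x^2 + 343·x·y + 245·x + 840·x·y^2 − 1176·y^3 − 840·y^2    [distributive law]
= −585·x^3·y + 2826·x^2·y^2 + 2984·x^2·y − 1575·x^4 + 3115·x^3 − 1370·x·y^2 − 2147·x·y − 1785·x^2 + 1512·x·y^3 − 644·y^2 + 140·y + 245·x − 1176·y^3    [combine like terms]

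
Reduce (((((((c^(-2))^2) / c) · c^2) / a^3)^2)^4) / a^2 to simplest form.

(((((((c^(-2))^2) / c) · c^2) / a^3)^2)^4) / a^2
= ((((((c^(-2))^2) / c) · c^2) / a^3)^8) / a^2    [power of a power]
= ((((((c^(-2))^2) / c) · c^2)^8) / ((a^3)^8)) / a^2    [power of a quotient]
= ((((((c^(-2))^2) / c)^8) · ((c^2)^8)) / ((a^3)^8)) / a^2    [power of a product]
= ((((((c^(-2))^2)^8) / (c^8)) · ((c^2)^8)) / ((a^3)^8)) / a^2    [power of a quotient]
= (((((c^(-2))^16) / (c^8)) · ((c^2)^8)) / ((a^3)^8)) / a^2    [power of a power]
= (((c^(-32) / (c^8)) · ((c^2)^8)) / ((a^3)^8)) / a^2    [power of a power]
= ((c^(-40) · ((c^2)^8)) / ((a^3)^8)) / a^2    [quotient of powers]
= ((c^(-40) · c^16) / ((a^3)^8)) / a^2    [power of a power]
= (c^(-24) / ((a^3)^8)) / a^2    [product of powers]
= (c^(-24) / a^24) / a^2    [power of a power]
= a^(-26)c^(-24)    [quotient of powers; product of powers]

a^(-26)c^(-24)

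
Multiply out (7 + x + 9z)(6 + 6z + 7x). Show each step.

(7 + x + 9z)(6 + 6z + 7x)
= 42 + 42z + 49x + 6x + 6xz + 7x^2 + 54z + 54z^2 + 63xz    [distributive law]
= 42 + 96z + 55x + 69xz + 7x^2 + 54z^2    [combine like terms]

42 + 96z + 55x + 69xz + 7x^2 + 54z^2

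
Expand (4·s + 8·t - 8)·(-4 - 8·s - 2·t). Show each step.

48·s - 32·s^2 - 72·s·t - 16·t - 16·t^2 + 32

(4·s + 8·t - 8)·(-4 - 8·s - 2·t)
= -16·s - 32·s^2 - 8·s·t - 32·t - 64·s·t - 16·t^2 + 32 + 64·s + 16·t    [distributive law]
= 48·s - 32·s^2 - 72·s·t - 16·t - 16·t^2 + 32    [combine like terms]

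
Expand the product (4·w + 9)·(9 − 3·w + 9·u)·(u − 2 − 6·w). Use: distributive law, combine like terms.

−549·u·w − 504·w − 30·w^2 − 228·u·w^2 + 72·w^3 + 36·u^2·w − 81·u − 162 + 81·u^2

(4·w + 9)·(9 − 3·w + 9·u)·(u − 2 − 6·w)
= (36·w − 12·w^2 + 36·u·w + 81 − 27·w + 81·u)·(u − 2 − 6·w)    [distributive law]
= (9·w − 12·w^2 + 36·u·w + 81 + 81·u)·(u − 2 − 6·w)    [combine like terms]
= 9·u·w − 18·w − 54·w^2 − 12·u·w^2 + 24·w^2 + 72·w^3 + 36·u^2·w − 72·u·w − 216·u·w^2 + 81·u − 162 − 486·w + 81·u^2 − 162·u − 486·u·w    [distributive law]
= −549·u·w − 504·w − 30·w^2 − 228·u·w^2 + 72·w^3 + 36·u^2·w − 81·u − 162 + 81·u^2    [combine like terms]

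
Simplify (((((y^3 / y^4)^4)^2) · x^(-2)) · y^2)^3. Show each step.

x^(-6)y^(-18)

(((((y^3 / y^4)^4)^2) · x^(-2)) · y^2)^3
= (((((y^3 / y^4)^4)^2) · x^(-2))^3) · ((y^2)^3)    [power of a product]
= (((((y^3 / y^4)^4)^2)^3) · ((x^(-2))^3)) · ((y^2)^3)    [power of a product]
= ((((y^3 / y^4)^4)^6) · ((x^(-2))^3)) · ((y^2)^3)    [power of a power]
= (((y^3 / y^4)^24) · ((x^(-2))^3)) · ((y^2)^3)    [power of a power]
= ((((y^3)^24) / ((y^4)^24)) · ((x^(-2))^3)) · ((y^2)^3)    [power of a quotient]
= ((y^72 / ((y^4)^24)) · ((x^(-2))^3)) · ((y^2)^3)    [power of a power]
= ((y^72 / y^96) · ((x^(-2))^3)) · ((y^2)^3)    [power of a power]
= (y^(-24) · ((x^(-2))^3)) · ((y^2)^3)    [quotient of powers]
= (y^(-24) · x^(-6)) · ((y^2)^3)    [power of a power]
= (y^(-24) · x^(-6)) · y^6    [power of a power]
= x^(-6)y^(-18)    [product of powers]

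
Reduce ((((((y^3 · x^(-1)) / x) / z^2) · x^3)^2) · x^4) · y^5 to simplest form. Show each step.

((((((y^3 · x^(-1)) / x) / z^2) · x^3)^2) · x^4) · y^5
= ((((((y^3 · x^(-1)) / x) / z^2)^2) · ((x^3)^2)) · x^4) · y^5    [power of a product]
= ((((((y^3 · x^(-1)) / x)^2) / ((z^2)^2)) · ((x^3)^2)) · x^4) · y^5    [power of a quotient]
= ((((((y^3 · x^(-1))^2) / (x^2)) / ((z^2)^2)) · ((x^3)^2)) · x^4) · y^5    [power of a quotient]
= (((((((y^3)^2) · ((x^(-1))^2)) / (x^2)) / ((z^2)^2)) · ((x^3)^2)) · x^4) · y^5    [power of a product]
= (((((y^6 · ((x^(-1))^2)) / (x^2)) / ((z^2)^2)) · ((x^3)^2)) · x^4) · y^5    [power of a power]
= (((((y^6 · x^(-2)) / (x^2)) / ((z^2)^2)) · ((x^3)^2)) · x^4) · y^5    [power of a power]
= (((((y^6 · x^(-2)) / x^2) / z^4) · ((x^3)^2)) · x^4) · y^5    [power of a power]
= (((((y^6 · x^(-2)) / x^2) / z^4) · x^6) · x^4) · y^5    [power of a power]
= x^6y^11z^(-4)    [quotient of powers; product of powers]

x^6y^11z^(-4)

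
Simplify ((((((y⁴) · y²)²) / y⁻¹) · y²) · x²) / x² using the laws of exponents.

y¹⁵

((((((y⁴) · y²)²) / y⁻¹) · y²) · x²) / x²
= ((((((y⁴)²) · ((y²)²)) / y⁻¹) · y²) · x²) / x²    [power of a product]
= (((((y⁸) · ((y²)²)) / y⁻¹) · y²) · x²) / x²    [power of a power]
= ((((y⁸ · y⁴) / y⁻¹) · y²) · x²) / x²    [power of a power]
= (((y¹² / y⁻¹) · y²) · x²) / x²    [product of powers]
= ((y¹³ · y²) · x²) / x²    [quotient of powers]
= (y¹⁵ · x²) / x²    [product of powers]
= y¹⁵    [quotient of powers]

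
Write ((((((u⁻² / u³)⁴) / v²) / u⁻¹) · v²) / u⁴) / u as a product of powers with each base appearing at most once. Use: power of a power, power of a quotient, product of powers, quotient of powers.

u⁻²⁴

((((((u⁻² / u³)⁴) / v²) / u⁻¹) · v²) / u⁴) / u
= (((((((u⁻²)⁴) / ((u³)⁴)) / v²) / u⁻¹) · v²) / u⁴) / u    [power of a quotient]
= (((((u⁻⁸ / ((u³)⁴)) / v²) / u⁻¹) · v²) / u⁴) / u    [power of a power]
= (((((u⁻⁸ / u¹²) / v²) / u⁻¹) · v²) / u⁴) / u    [power of a power]
= ((((u⁻²⁰ / v²) / u⁻¹) · v²) / u⁴) / u    [quotient of powers]
= u⁻²⁴    [quotient of powers; product of powers]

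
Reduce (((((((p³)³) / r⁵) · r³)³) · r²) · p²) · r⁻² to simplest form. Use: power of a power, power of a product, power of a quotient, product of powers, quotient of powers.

p²⁹·r⁻⁶

(((((((p³)³) / r⁵) · r³)³) · r²) · p²) · r⁻²
= (((((((p³)³) / r⁵)³) · ((r³)³)) · r²) · p²) · r⁻²    [power of a product]
= (((((((p³)³)³) / ((r⁵)³)) · ((r³)³)) · r²) · p²) · r⁻²    [power of a quotient]
= ((((((p³)⁹) / ((r⁵)³)) · ((r³)³)) · r²) · p²) · r⁻²    [power of a power]
= ((((p²⁷ / ((r⁵)³)) · ((r³)³)) · r²) · p²) · r⁻²    [power of a power]
= ((((p²⁷ / r¹⁵) · ((r³)³)) · r²) · p²) · r⁻²    [power of a power]
= ((((p²⁷ / r¹⁵) · r⁹) · r²) · p²) · r⁻²    [power of a power]
= p²⁹·r⁻⁶    [quotient of powers; product of powers]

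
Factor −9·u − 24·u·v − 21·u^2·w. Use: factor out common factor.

3·u(−3 − 8·v − 7·u·w)

−9·u − 24·u·v − 21·u^2·w
= 3(−3·u − 8·u·v − 7·u^2·w)    [factor out 3]
= 3·u(−3 − 8·v − 7·u·w)    [factor out u]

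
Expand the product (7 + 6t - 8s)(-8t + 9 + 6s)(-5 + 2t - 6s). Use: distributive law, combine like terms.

136t + 236t² - 548st - 315 - 228s + 420s² - 96t³ + 488st² - 696s²t + 288s³

(7 + 6t - 8s)(-8t + 9 + 6s)(-5 + 2t - 6s)
= (-56t + 63 + 42s - 48t² + 54t + 36st + 64st - 72s - 48s²)(-5 + 2t - 6s)    [distributive law]
= (-2t + 63 - 30s - 48t² + 100st - 48s²)(-5 + 2t - 6s)    [combine like terms]
= 10t - 4t² + 12st - 315 + 126t - 378s + 150s - 60st + 180s² + 240t² - 96t³ + 288st² - 500st + 200st² - 600s²t + 240s² - 96s²t + 288s³    [distributive law]
= 136t + 236t² - 548st - 315 - 228s + 420s² - 96t³ + 488st² - 696s²t + 288s³    [combine like terms]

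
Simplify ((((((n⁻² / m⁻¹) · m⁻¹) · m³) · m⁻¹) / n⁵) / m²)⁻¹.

n⁷

((((((n⁻² / m⁻¹) · m⁻¹) · m³) · m⁻¹) / n⁵) / m²)⁻¹
= ((((((n⁻² / m⁻¹) · m⁻¹) · m³) · m⁻¹) / n⁵)⁻¹) / ((m²)⁻¹)    [power of a quotient]
= ((((((n⁻² / m⁻¹) · m⁻¹) · m³) · m⁻¹)⁻¹) / ((n⁵)⁻¹)) / ((m²)⁻¹)    [power of a quotient]
= ((((((n⁻² / m⁻¹) · m⁻¹) · m³)⁻¹) · ((m⁻¹)⁻¹)) / ((n⁵)⁻¹)) / ((m²)⁻¹)    [power of a product]
= ((((((n⁻² / m⁻¹) · m⁻¹)⁻¹) · ((m³)⁻¹)) · ((m⁻¹)⁻¹)) / ((n⁵)⁻¹)) / ((m²)⁻¹)    [power of a product]
= ((((((n⁻² / m⁻¹)⁻¹) · ((m⁻¹)⁻¹)) · ((m³)⁻¹)) · ((m⁻¹)⁻¹)) / ((n⁵)⁻¹)) / ((m²)⁻¹)    [power of a product]
= (((((((n⁻²)⁻¹) / ((m⁻¹)⁻¹)) · ((m⁻¹)⁻¹)) · ((m³)⁻¹)) · ((m⁻¹)⁻¹)) / ((n⁵)⁻¹)) / ((m²)⁻¹)    [power of a quotient]
= (((((n² / ((m⁻¹)⁻¹)) · ((m⁻¹)⁻¹)) · ((m³)⁻¹)) · ((m⁻¹)⁻¹)) / ((n⁵)⁻¹)) / ((m²)⁻¹)    [power of a power]
= (((((n² / m) · ((m⁻¹)⁻¹)) · ((m³)⁻¹)) · ((m⁻¹)⁻¹)) / ((n⁵)⁻¹)) / ((m²)⁻¹)    [power of a power]
= (((((n² / m) · m) · ((m³)⁻¹)) · ((m⁻¹)⁻¹)) / ((n⁵)⁻¹)) / ((m²)⁻¹)    [power of a power]
= (((((n² / m) · m) · m⁻³) · ((m⁻¹)⁻¹)) / ((n⁵)⁻¹)) / ((m²)⁻¹)    [power of a power]
= (((((n² / m) · m) · m⁻³) · m) / ((n⁵)⁻¹)) / ((m²)⁻¹)    [power of a power]
= (((((n² / m) · m) · m⁻³) · m) / n⁻⁵) / ((m²)⁻¹)    [power of a power]
= (((((n² / m) · m) · m⁻³) · m) / n⁻⁵) / m⁻²    [power of a power]
= n⁷    [quotient of powers; product of powers]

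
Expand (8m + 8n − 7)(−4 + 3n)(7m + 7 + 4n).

(8m + 8n − 7)(−4 + 3n)(7m + 7 + 4n)
= (−32m + 24mn − 32n + 24n^2 + 28 − 21n)(7m + 7 + 4n)    [distributive law]
= (−32m + 24mn − 53n + 24n^2 + 28)(7m + 7 + 4n)    [combine like terms]
= −224m^2 − 224m − 128mn + 168m^2n + 168mn + 96mn^2 − 371mn − 371n − 212n^2 + 168mn^2 + 168n^2 + 96n^3 + 196m + 196 + 112n    [distributive law]
= −224m^2 − 28m − 331mn + 168m^2n + 264mn^2 − 259n − 44n^2 + 96n^3 + 196    [combine like terms]

−224m^2 − 28m − 331mn + 168m^2n + 264mn^2 − 259n − 44n^2 + 96n^3 + 196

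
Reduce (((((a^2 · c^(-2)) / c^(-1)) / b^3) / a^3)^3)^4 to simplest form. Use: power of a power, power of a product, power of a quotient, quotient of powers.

a^(-12)b^(-36)c^(-12)

(((((a^2 · c^(-2)) / c^(-1)) / b^3) / a^3)^3)^4
= ((((a^2 · c^(-2)) / c^(-1)) / b^3) / a^3)^12    [power of a power]
= ((((a^2 · c^(-2)) / c^(-1)) / b^3)^12) / ((a^3)^12)    [power of a quotient]
= ((((a^2 · c^(-2)) / c^(-1))^12) / ((b^3)^12)) / ((a^3)^12)    [power of a quotient]
= ((((a^2 · c^(-2))^12) / ((c^(-1))^12)) / ((b^3)^12)) / ((a^3)^12)    [power of a quotient]
= (((((a^2)^12) · ((c^(-2))^12)) / ((c^(-1))^12)) / ((b^3)^12)) / ((a^3)^12)    [power of a product]
= (((a^24 · ((c^(-2))^12)) / ((c^(-1))^12)) / ((b^3)^12)) / ((a^3)^12)    [power of a power]
= (((a^24 · c^(-24)) / ((c^(-1))^12)) / ((b^3)^12)) / ((a^3)^12)    [power of a power]
= (((a^24 · c^(-24)) / c^(-12)) / ((b^3)^12)) / ((a^3)^12)    [power of a power]
= (((a^24 · c^(-24)) / c^(-12)) / b^36) / ((a^3)^12)    [power of a power]
= (((a^24 · c^(-24)) / c^(-12)) / b^36) / a^36    [power of a power]
= a^(-12)b^(-36)c^(-12)    [quotient of powers]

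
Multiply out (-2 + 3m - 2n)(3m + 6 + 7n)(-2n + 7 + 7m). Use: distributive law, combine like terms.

-101mn + 147m² - 158n - 84 - 46n² + 87m²n + 63m³ - 128mn² + 28n³

(-2 + 3m - 2n)(3m + 6 + 7n)(-2n + 7 + 7m)
= (-6m - 12 - 14n + 9m² + 18m + 21mn - 6mn - 12n - 14n²)(-2n + 7 + 7m)    [distributive law]
= (12m - 12 - 26n + 9m² + 15mn - 14n²)(-2n + 7 + 7m)    [combine like terms]
= -24mn + 84m + 84m² + 24n - 84 - 84m + 52n² - 182n - 182mn - 18m²n + 63m² + 63m³ - 30mn² + 105mn + 105m²n + 28n³ - 98n² - 98mn²    [distributive law]
= -101mn + 147m² - 158n - 84 - 46n² + 87m²n + 63m³ - 128mn² + 28n³    [combine like terms]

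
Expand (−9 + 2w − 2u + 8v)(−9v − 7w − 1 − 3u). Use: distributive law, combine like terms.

(−9 + 2w − 2u + 8v)(−9v − 7w − 1 − 3u)
= 81v + 63w + 9 + 27u − 18vw − 14w^2 − 2w − 6uw + 18uv + 14uw + 2u + 6u^2 − 72v^2 − 56vw − 8v − 24uv    [distributive law]
= 73v + 61w + 9 + 29u − 74vw − 14w^2 + 8uw − 6uv + 6u^2 − 72v^2    [combine like terms]

73v + 61w + 9 + 29u − 74vw − 14w^2 + 8uw − 6uv + 6u^2 − 72v^2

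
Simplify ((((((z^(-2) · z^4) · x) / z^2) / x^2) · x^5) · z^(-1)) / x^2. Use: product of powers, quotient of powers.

x^2z^(-1)

((((((z^(-2) · z^4) · x) / z^2) / x^2) · x^5) · z^(-1)) / x^2
= (((((z^2 · x) / z^2) / x^2) · x^5) · z^(-1)) / x^2    [product of powers]
= x^2z^(-1)    [quotient of powers; product of powers]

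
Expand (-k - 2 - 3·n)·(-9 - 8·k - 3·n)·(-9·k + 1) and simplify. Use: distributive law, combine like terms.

-217·k² - 137·k - 72·k³ - 243·k²·n - 270·k·n + 18 + 33·n - 81·k·n² + 9·n²

(-k - 2 - 3·n)·(-9 - 8·k - 3·n)·(-9·k + 1)
= (9·k + 8·k² + 3·k·n + 18 + 16·k + 6·n + 27·n + 24·k·n + 9·n²)·(-9·k + 1)    [distributive law]
= (25·k + 8·k² + 27·k·n + 18 + 33·n + 9·n²)·(-9·k + 1)    [combine like terms]
= -225·k² + 25·k - 72·k³ + 8·k² - 243·k²·n + 27·k·n - 162·k + 18 - 297·k·n + 33·n - 81·k·n² + 9·n²    [distributive law]
= -217·k² - 137·k - 72·k³ - 243·k²·n - 270·k·n + 18 + 33·n - 81·k·n² + 9·n²    [combine like terms]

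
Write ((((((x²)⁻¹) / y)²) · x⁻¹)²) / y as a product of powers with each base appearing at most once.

((((((x²)⁻¹) / y)²) · x⁻¹)²) / y
= ((((((x²)⁻¹) / y)²)²) · ((x⁻¹)²)) / y    [power of a product]
= (((((x²)⁻¹) / y)⁴) · ((x⁻¹)²)) / y    [power of a power]
= (((((x²)⁻¹)⁴) / (y⁴)) · ((x⁻¹)²)) / y    [power of a quotient]
= ((((x²)⁻⁴) / (y⁴)) · ((x⁻¹)²)) / y    [power of a power]
= ((x⁻⁸ / (y⁴)) · ((x⁻¹)²)) / y    [power of a power]
= ((x⁻⁸ / y⁴) · x⁻²) / y    [power of a power]
= x⁻¹⁰y⁻⁵    [quotient of powers; product of powers]

x⁻¹⁰y⁻⁵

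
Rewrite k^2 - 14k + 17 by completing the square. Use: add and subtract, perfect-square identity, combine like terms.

(k - 7)^2 - 32

k^2 - 14k + 17
= k^2 - 14k + 49 - 49 + 17    [add and subtract 49]
= (k - 7)^2 - 49 + 17    [perfect-square identity]
= (k - 7)^2 - 32    [combine constants]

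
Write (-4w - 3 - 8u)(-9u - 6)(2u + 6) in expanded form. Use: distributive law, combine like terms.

72u^2w + 264uw + 144w + 582u^2 + 486u + 108 + 144u^3

(-4w - 3 - 8u)(-9u - 6)(2u + 6)
= (36uw + 24w + 27u + 18 + 72u^2 + 48u)(2u + 6)    [distributive law]
= (36uw + 24w + 75u + 18 + 72u^2)(2u + 6)    [combine like terms]
= 72u^2w + 216uw + 48uw + 144w + 150u^2 + 450u + 36u + 108 + 144u^3 + 432u^2    [distributive law]
= 72u^2w + 264uw + 144w + 582u^2 + 486u + 108 + 144u^3    [combine like terms]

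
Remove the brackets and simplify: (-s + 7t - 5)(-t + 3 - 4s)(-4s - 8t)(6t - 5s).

(-s + 7t - 5)(-t + 3 - 4s)(-4s - 8t)(6t - 5s)
= (st - 3s + 4s^2 - 7t^2 + 21t - 28st + 5t - 15 + 20s)(-4s - 8t)(6t - 5s)    [distributive law]
= (-27st + 17s + 4s^2 - 7t^2 + 26t - 15)(-4s - 8t)(6t - 5s)    [combine like terms]
= (108s^2t + 216st^2 - 68s^2 - 136st - 16s^3 - 32s^2t + 28st^2 + 56t^3 - 104st - 208t^2 + 60s + 120t)(6t - 5s)    [distributive law]
= (76s^2t + 244st^2 - 68s^2 - 240st - 16s^3 + 56t^3 - 208t^2 + 60s + 120t)(6t - 5s)    [combine like terms]
= 456s^2t^2 - 380s^3t + 1464st^3 - 1220s^2t^2 - 408s^2t + 340s^3 - 1440st^2 + 1200s^2t - 96s^3t + 80s^4 + 336t^4 - 280st^3 - 1248t^3 + 1040st^2 + 360st - 300s^2 + 720t^2 - 600st    [distributive law]
= -764s^2t^2 - 476s^3t + 1184st^3 + 792s^2t + 340s^3 - 400st^2 + 80s^4 + 336t^4 - 1248t^3 - 240st - 300s^2 + 720t^2    [combine like terms]

-764s^2t^2 - 476s^3t + 1184st^3 + 792s^2t + 340s^3 - 400st^2 + 80s^4 + 336t^4 - 1248t^3 - 240st - 300s^2 + 720t^2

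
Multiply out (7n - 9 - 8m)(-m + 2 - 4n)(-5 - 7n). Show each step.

(7n - 9 - 8m)(-m + 2 - 4n)(-5 - 7n)
= (-7mn + 14n - 28n^2 + 9m - 18 + 36n + 8m^2 - 16m + 32mn)(-5 - 7n)    [distributive law]
= (25mn + 50n - 28n^2 - 7m - 18 + 8m^2)(-5 - 7n)    [combine like terms]
= -125mn - 175mn^2 - 250n - 350n^2 + 140n^2 + 196n^3 + 35m + 49mn + 90 + 126n - 40m^2 - 56m^2n    [distributive law]
= -76mn - 175mn^2 - 124n - 210n^2 + 196n^3 + 35m + 90 - 40m^2 - 56m^2n    [combine like terms]

-76mn - 175mn^2 - 124n - 210n^2 + 196n^3 + 35m + 90 - 40m^2 - 56m^2n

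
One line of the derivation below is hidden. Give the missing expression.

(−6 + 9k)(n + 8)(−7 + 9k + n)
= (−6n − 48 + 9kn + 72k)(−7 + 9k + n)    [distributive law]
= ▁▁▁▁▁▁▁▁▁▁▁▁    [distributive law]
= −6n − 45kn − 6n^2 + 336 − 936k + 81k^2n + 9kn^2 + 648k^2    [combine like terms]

By distributive law:

42n − 54kn − 6n^2 + 336 − 432k − 48n − 63kn + 81k^2n + 9kn^2 − 504k + 648k^2 + 72kn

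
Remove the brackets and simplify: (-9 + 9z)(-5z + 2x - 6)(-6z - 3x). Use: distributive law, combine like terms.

54z^2 + 135xz + 54x^2 - 324z - 162x + 270z^3 + 27xz^2 - 54x^2z

(-9 + 9z)(-5z + 2x - 6)(-6z - 3x)
= (45z - 18x + 54 - 45z^2 + 18xz - 54z)(-6z - 3x)    [distributive law]
= (-9z - 18x + 54 - 45z^2 + 18xz)(-6z - 3x)    [combine like terms]
= 54z^2 + 27xz + 108xz + 54x^2 - 324z - 162x + 270z^3 + 135xz^2 - 108xz^2 - 54x^2z    [distributive law]
= 54z^2 + 135xz + 54x^2 - 324z - 162x + 270z^3 + 27xz^2 - 54x^2z    [combine like terms]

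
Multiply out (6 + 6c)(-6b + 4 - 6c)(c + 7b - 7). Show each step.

132bc - 252b² + 420b + 108c - 168 + 240c² - 288bc² - 252b²c - 36c³

(6 + 6c)(-6b + 4 - 6c)(c + 7b - 7)
= (-36b + 24 - 36c - 36bc + 24c - 36c²)(c + 7b - 7)    [distributive law]
= (-36b + 24 - 12c - 36bc - 36c²)(c + 7b - 7)    [combine like terms]
= -36bc - 252b² + 252b + 24c + 168b - 168 - 12c² - 84bc + 84c - 36bc² - 252b²c + 252bc - 36c³ - 252bc² + 252c²    [distributive law]
= 132bc - 252b² + 420b + 108c - 168 + 240c² - 288bc² - 252b²c - 36c³    [combine like terms]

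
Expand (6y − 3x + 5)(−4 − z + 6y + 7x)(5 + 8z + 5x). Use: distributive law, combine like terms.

30y + 18yz + 150xy − 48yz^2 + 162xyz + 180y^2 + 288y^2z + 180xy^2 + 120x^2y + 135x + 366xz + 130x^2 + 24xz^2 − 153x^2z − 105x^3 − 100 − 185z − 40z^2

(6y − 3x + 5)(−4 − z + 6y + 7x)(5 + 8z + 5x)
= (−24y − 6yz + 36y^2 + 42xy + 12x + 3xz − 18xy − 21x^2 − 20 − 5z + 30y + 35x)(5 + 8z + 5x)    [distributive law]
= (6y − 6yz + 36y^2 + 24xy + 47x + 3xz − 21x^2 − 20 − 5z)(5 + 8z + 5x)    [combine like terms]
= 30y + 48yz + 30xy − 30yz − 48yz^2 − 30xyz + 180y^2 + 288y^2z + 180xy^2 + 120xy + 192xyz + 120x^2y + 235x + 376xz + 235x^2 + 15xz + 24xz^2 + 15x^2z − 105x^2 − 168x^2z − 105x^3 − 100 − 160z − 100x − 25z − 40z^2 − 25xz    [distributive law]
= 30y + 18yz + 150xy − 48yz^2 + 162xyz + 180y^2 + 288y^2z + 180xy^2 + 120x^2y + 135x + 366xz + 130x^2 + 24xz^2 − 153x^2z − 105x^3 − 100 − 185z − 40z^2    [combine like terms]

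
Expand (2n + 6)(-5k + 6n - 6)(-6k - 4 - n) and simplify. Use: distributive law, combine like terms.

(2n + 6)(-5k + 6n - 6)(-6k - 4 - n)
= (-10kn + 12n^2 - 12n - 30k + 36n - 36)(-6k - 4 - n)    [distributive law]
= (-10kn + 12n^2 + 24n - 30k - 36)(-6k - 4 - n)    [combine like terms]
= 60k^2n + 40kn + 10kn^2 - 72kn^2 - 48n^2 - 12n^3 - 144kn - 96n - 24n^2 + 180k^2 + 120k + 30kn + 216k + 144 + 36n    [distributive law]
= 60k^2n - 74kn - 62kn^2 - 72n^2 - 12n^3 - 60n + 180k^2 + 336k + 144    [combine like terms]

60k^2n - 74kn - 62kn^2 - 72n^2 - 12n^3 - 60n + 180k^2 + 336k + 144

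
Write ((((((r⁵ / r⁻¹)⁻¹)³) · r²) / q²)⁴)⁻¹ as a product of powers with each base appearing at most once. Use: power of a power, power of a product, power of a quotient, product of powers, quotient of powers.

((((((r⁵ / r⁻¹)⁻¹)³) · r²) / q²)⁴)⁻¹
= (((((r⁵ / r⁻¹)⁻¹)³) · r²) / q²)⁻⁴    [power of a power]
= (((((r⁵ / r⁻¹)⁻¹)³) · r²)⁻⁴) / ((q²)⁻⁴)    [power of a quotient]
= (((((r⁵ / r⁻¹)⁻¹)³)⁻⁴) · ((r²)⁻⁴)) / ((q²)⁻⁴)    [power of a product]
= ((((r⁵ / r⁻¹)⁻¹)⁻¹²) · ((r²)⁻⁴)) / ((q²)⁻⁴)    [power of a power]
= (((r⁵ / r⁻¹)¹²) · ((r²)⁻⁴)) / ((q²)⁻⁴)    [power of a power]
= ((((r⁵)¹²) / ((r⁻¹)¹²)) · ((r²)⁻⁴)) / ((q²)⁻⁴)    [power of a quotient]
= ((r⁶⁰ / ((r⁻¹)¹²)) · ((r²)⁻⁴)) / ((q²)⁻⁴)    [power of a power]
= ((r⁶⁰ / r⁻¹²) · ((r²)⁻⁴)) / ((q²)⁻⁴)    [power of a power]
= (r⁷² · ((r²)⁻⁴)) / ((q²)⁻⁴)    [quotient of powers]
= (r⁷² · r⁻⁸) / ((q²)⁻⁴)    [power of a power]
= r⁶⁴ / ((q²)⁻⁴)    [product of powers]
= r⁶⁴ / q⁻⁸    [power of a power]
= q⁸·r⁶⁴    [quotient of powers]

q⁸·r⁶⁴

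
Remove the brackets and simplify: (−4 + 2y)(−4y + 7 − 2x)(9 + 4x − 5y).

(−4 + 2y)(−4y + 7 − 2x)(9 + 4x − 5y)
= (16y − 28 + 8x − 8y^2 + 14y − 4xy)(9 + 4x − 5y)    [distributive law]
= (30y − 28 + 8x − 8y^2 − 4xy)(9 + 4x − 5y)    [combine like terms]
= 270y + 120xy − 150y^2 − 252 − 112x + 140y + 72x + 32x^2 − 40xy − 72y^2 − 32xy^2 + 40y^3 − 36xy − 16x^2y + 20xy^2    [distributive law]
= 410y + 44xy − 222y^2 − 252 − 40x + 32x^2 − 12xy^2 + 40y^3 − 16x^2y    [combine like terms]

410y + 44xy − 222y^2 − 252 − 40x + 32x^2 − 12xy^2 + 40y^3 − 16x^2y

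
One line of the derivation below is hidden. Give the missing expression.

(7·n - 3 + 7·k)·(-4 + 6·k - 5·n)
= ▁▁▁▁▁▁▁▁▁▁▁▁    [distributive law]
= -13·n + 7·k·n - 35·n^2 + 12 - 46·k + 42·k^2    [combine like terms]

After distributive law, the bracketed line is:

-28·n + 42·k·n - 35·n^2 + 12 - 18·k + 15·n - 28·k + 42·k^2 - 35·k·n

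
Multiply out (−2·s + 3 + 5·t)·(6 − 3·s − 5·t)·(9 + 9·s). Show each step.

(−2·s + 3 + 5·t)·(6 − 3·s − 5·t)·(9 + 9·s)
= (−12·s + 6·s^2 + 10·s·t + 18 − 9·s − 15·t + 30·t − 15·s·t − 25·t^2)·(9 + 9·s)    [distributive law]
= (−21·s + 6·s^2 − 5·s·t + 18 + 15·t − 25·t^2)·(9 + 9·s)    [combine like terms]
= −189·s − 189·s^2 + 54·s^2 + 54·s^3 − 45·s·t − 45·s^2·t + 162 + 162·s + 135·t + 135·s·t − 225·t^2 − 225·s·t^2    [distributive law]
= −27·s − 135·s^2 + 54·s^3 + 90·s·t − 45·s^2·t + 162 + 135·t − 225·t^2 − 225·s·t^2    [combine like terms]

−27·s − 135·s^2 + 54·s^3 + 90·s·t − 45·s^2·t + 162 + 135·t − 225·t^2 − 225·s·t^2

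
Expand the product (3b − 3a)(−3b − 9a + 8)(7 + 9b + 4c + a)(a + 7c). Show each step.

153ab^2 + 1071b^2c − 81ab^3 − 567b^3c − 1233ab^2c − 252b^2c^2 − 171a^2b^2 − 318a^2b − 2130abc + 1503a^2bc − 504abc^2 + 225a^3b + 168ab + 1176bc + 672bc^2 + 165a^3 + 1059a^2c + 297a^3c + 756a^2c^2 + 27a^4 − 168a^2 − 1176ac − 672ac^2

(3b − 3a)(−3b − 9a + 8)(7 + 9b + 4c + a)(a + 7c)
= (−9b^2 − 27ab + 24b + 9ab + 27a^2 − 24a)(7 + 9b + 4c + a)(a + 7c)    [distributive law]
= (−9b^2 − 18ab + 24b + 27a^2 − 24a)(7 + 9b + 4c + a)(a + 7c)    [combine like terms]
= (−63b^2 − 81b^3 − 36b^2c − 9ab^2 − 126ab − 162ab^2 − 72abc − 18a^2b + 168b + 216b^2 + 96bc + 24ab + 189a^2 + 243a^2b + 108a^2c + 27a^3 − 168a − 216ab − 96ac − 24a^2)(a + 7c)    [distributive law]
= (153b^2 − 81b^3 − 36b^2c − 171ab^2 − 318ab − 72abc + 225a^2b + 168b + 96bc + 165a^2 + 108a^2c + 27a^3 − 168a − 96ac)(a + 7c)    [combine like terms]
= 153ab^2 + 1071b^2c − 81ab^3 − 567b^3c − 36ab^2c − 252b^2c^2 − 171a^2b^2 − 1197ab^2c − 318a^2b − 2226abc − 72a^2bc − 504abc^2 + 225a^3b + 1575a^2bc + 168ab + 1176bc + 96abc + 672bc^2 + 165a^3 + 1155a^2c + 108a^3c + 756a^2c^2 + 27a^4 + 189a^3c − 168a^2 − 1176ac − 96a^2c − 672ac^2    [distributive law]
= 153ab^2 + 1071b^2c − 81ab^3 − 567b^3c − 1233ab^2c − 252b^2c^2 − 171a^2b^2 − 318a^2b − 2130abc + 1503a^2bc − 504abc^2 + 225a^3b + 168ab + 1176bc + 672bc^2 + 165a^3 + 1059a^2c + 297a^3c + 756a^2c^2 + 27a^4 − 168a^2 − 1176ac − 672ac^2    [combine like terms]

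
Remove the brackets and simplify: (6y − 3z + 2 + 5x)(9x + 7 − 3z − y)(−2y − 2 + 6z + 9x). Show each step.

−152xy^2 + 156xy + 243xyz + 351x^2y − 68y^2 − 108y + 324yz − 6y^2z − 108yz^2 + 12y^3 + 159xz − 171xz^2 − 108x^2z + 138z − 180z^2 + 54z^3 + 20x + 387x^2 − 28 + 405x^3

(6y − 3z + 2 + 5x)(9x + 7 − 3z − y)(−2y − 2 + 6z + 9x)
= (54xy + 42y − 18yz − 6y^2 − 27xz − 21z + 9z^2 + 3yz + 18x + 14 − 6z − 2y + 45x^2 + 35x − 15xz − 5xy)(−2y − 2 + 6z + 9x)    [distributive law]
= (49xy + 40y − 15yz − 6y^2 − 42xz − 27z + 9z^2 + 53x + 14 + 45x^2)(−2y − 2 + 6z + 9x)    [combine like terms]
= −98xy^2 − 98xy + 294xyz + 441x^2y − 80y^2 − 80y + 240yz + 360xy + 30y^2z + 30yz − 90yz^2 − 135xyz + 12y^3 + 12y^2 − 36y^2z − 54xy^2 + 84xyz + 84xz − 252xz^2 − 378x^2z + 54yz + 54z − 162z^2 − 243xz − 18yz^2 − 18z^2 + 54z^3 + 81xz^2 − 106xy − 106x + 318xz + 477x^2 − 28y − 28 + 84z + 126x − 90x^2y − 90x^2 + 270x^2z + 405x^3    [distributive law]
= −152xy^2 + 156xy + 243xyz + 351x^2y − 68y^2 − 108y + 324yz − 6y^2z − 108yz^2 + 12y^3 + 159xz − 171xz^2 − 108x^2z + 138z − 180z^2 + 54z^3 + 20x + 387x^2 − 28 + 405x^3    [combine like terms]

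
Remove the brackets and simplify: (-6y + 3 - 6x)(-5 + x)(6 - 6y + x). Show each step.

270y - 180y² - 204xy + 36xy² + 30x²y - 90 + 183x - 3x² - 6x³

(-6y + 3 - 6x)(-5 + x)(6 - 6y + x)
= (30y - 6xy - 15 + 3x + 30x - 6x²)(6 - 6y + x)    [distributive law]
= (30y - 6xy - 15 + 33x - 6x²)(6 - 6y + x)    [combine like terms]
= 180y - 180y² + 30xy - 36xy + 36xy² - 6x²y - 90 + 90y - 15x + 198x - 198xy + 33x² - 36x² + 36x²y - 6x³    [distributive law]
= 270y - 180y² - 204xy + 36xy² + 30x²y - 90 + 183x - 3x² - 6x³    [combine like terms]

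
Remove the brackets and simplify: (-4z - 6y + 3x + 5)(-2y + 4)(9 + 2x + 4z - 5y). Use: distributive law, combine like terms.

(-4z - 6y + 3x + 5)(-2y + 4)(9 + 2x + 4z - 5y)
= (8yz - 16z + 12y^2 - 24y - 6xy + 12x - 10y + 20)(9 + 2x + 4z - 5y)    [distributive law]
= (8yz - 16z + 12y^2 - 34y - 6xy + 12x + 20)(9 + 2x + 4z - 5y)    [combine like terms]
= 72yz + 16xyz + 32yz^2 - 40y^2z - 144z - 32xz - 64z^2 + 80yz + 108y^2 + 24xy^2 + 48y^2z - 60y^3 - 306y - 68xy - 136yz + 170y^2 - 54xy - 12x^2y - 24xyz + 30xy^2 + 108x + 24x^2 + 48xz - 60xy + 180 + 40x + 80z - 100y    [distributive law]
= 16yz - 8xyz + 32yz^2 + 8y^2z - 64z + 16xz - 64z^2 + 278y^2 + 54xy^2 - 60y^3 - 406y - 182xy - 12x^2y + 148x + 24x^2 + 180    [combine like terms]

16yz - 8xyz + 32yz^2 + 8y^2z - 64z + 16xz - 64z^2 + 278y^2 + 54xy^2 - 60y^3 - 406y - 182xy - 12x^2y + 148x + 24x^2 + 180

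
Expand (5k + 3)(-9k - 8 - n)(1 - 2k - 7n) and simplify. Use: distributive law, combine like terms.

89k² + 90k³ + 325k²n - 19k + 470kn + 35kn² - 24 + 165n + 21n²

(5k + 3)(-9k - 8 - n)(1 - 2k - 7n)
= (-45k² - 40k - 5kn - 27k - 24 - 3n)(1 - 2k - 7n)    [distributive law]
= (-45k² - 67k - 5kn - 24 - 3n)(1 - 2k - 7n)    [combine like terms]
= -45k² + 90k³ + 315k²n - 67k + 134k² + 469kn - 5kn + 10k²n + 35kn² - 24 + 48k + 168n - 3n + 6kn + 21n²    [distributive law]
= 89k² + 90k³ + 325k²n - 19k + 470kn + 35kn² - 24 + 165n + 21n²    [combine like terms]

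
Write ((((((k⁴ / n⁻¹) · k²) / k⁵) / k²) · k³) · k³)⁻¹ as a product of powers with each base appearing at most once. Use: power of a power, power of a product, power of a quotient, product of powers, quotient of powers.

k⁻⁵·n⁻¹

((((((k⁴ / n⁻¹) · k²) / k⁵) / k²) · k³) · k³)⁻¹
= ((((((k⁴ / n⁻¹) · k²) / k⁵) / k²) · k³)⁻¹) · ((k³)⁻¹)    [power of a product]
= ((((((k⁴ / n⁻¹) · k²) / k⁵) / k²)⁻¹) · ((k³)⁻¹)) · ((k³)⁻¹)    [power of a product]
= ((((((k⁴ / n⁻¹) · k²) / k⁵)⁻¹) / ((k²)⁻¹)) · ((k³)⁻¹)) · ((k³)⁻¹)    [power of a quotient]
= ((((((k⁴ / n⁻¹) · k²)⁻¹) / ((k⁵)⁻¹)) / ((k²)⁻¹)) · ((k³)⁻¹)) · ((k³)⁻¹)    [power of a quotient]
= ((((((k⁴ / n⁻¹)⁻¹) · ((k²)⁻¹)) / ((k⁵)⁻¹)) / ((k²)⁻¹)) · ((k³)⁻¹)) · ((k³)⁻¹)    [power of a product]
= (((((((k⁴)⁻¹) / ((n⁻¹)⁻¹)) · ((k²)⁻¹)) / ((k⁵)⁻¹)) / ((k²)⁻¹)) · ((k³)⁻¹)) · ((k³)⁻¹)    [power of a quotient]
= (((((k⁻⁴ / ((n⁻¹)⁻¹)) · ((k²)⁻¹)) / ((k⁵)⁻¹)) / ((k²)⁻¹)) · ((k³)⁻¹)) · ((k³)⁻¹)    [power of a power]
= (((((k⁻⁴ / n) · ((k²)⁻¹)) / ((k⁵)⁻¹)) / ((k²)⁻¹)) · ((k³)⁻¹)) · ((k³)⁻¹)    [power of a power]
= (((((k⁻⁴ / n) · k⁻²) / ((k⁵)⁻¹)) / ((k²)⁻¹)) · ((k³)⁻¹)) · ((k³)⁻¹)    [power of a power]
= (((((k⁻⁴ / n) · k⁻²) / k⁻⁵) / ((k²)⁻¹)) · ((k³)⁻¹)) · ((k³)⁻¹)    [power of a power]
= (((((k⁻⁴ / n) · k⁻²) / k⁻⁵) / k⁻²) · ((k³)⁻¹)) · ((k³)⁻¹)    [power of a power]
= (((((k⁻⁴ / n) · k⁻²) / k⁻⁵) / k⁻²) · k⁻³) · ((k³)⁻¹)    [power of a power]
= (((((k⁻⁴ / n) · k⁻²) / k⁻⁵) / k⁻²) · k⁻³) · k⁻³    [power of a power]
= k⁻⁵·n⁻¹    [quotient of powers; product of powers]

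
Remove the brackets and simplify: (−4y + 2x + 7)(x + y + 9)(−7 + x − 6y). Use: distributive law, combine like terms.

(−4y + 2x + 7)(x + y + 9)(−7 + x − 6y)
= (−4xy − 4y² − 36y + 2x² + 2xy + 18x + 7x + 7y + 63)(−7 + x − 6y)    [distributive law]
= (−2xy − 4y² − 29y + 2x² + 25x + 63)(−7 + x − 6y)    [combine like terms]
= 14xy − 2x²y + 12xy² + 28y² − 4xy² + 24y³ + 203y − 29xy + 174y² − 14x² + 2x³ − 12x²y − 175x + 25x² − 150xy − 441 + 63x − 378y    [distributive law]
= −165xy − 14x²y + 8xy² + 202y² + 24y³ − 175y + 11x² + 2x³ − 112x − 441    [combine like terms]

−165xy − 14x²y + 8xy² + 202y² + 24y³ − 175y + 11x² + 2x³ − 112x − 441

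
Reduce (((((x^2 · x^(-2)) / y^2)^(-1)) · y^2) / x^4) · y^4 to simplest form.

x^(-4)·y^8

(((((x^2 · x^(-2)) / y^2)^(-1)) · y^2) / x^4) · y^4
= (((((x^2 · x^(-2))^(-1)) / ((y^2)^(-1))) · y^2) / x^4) · y^4    [power of a quotient]
= ((((((x^2)^(-1)) · ((x^(-2))^(-1))) / ((y^2)^(-1))) · y^2) / x^4) · y^4    [power of a product]
= ((((x^(-2) · ((x^(-2))^(-1))) / ((y^2)^(-1))) · y^2) / x^4) · y^4    [power of a power]
= ((((x^(-2) · x^2) / ((y^2)^(-1))) · y^2) / x^4) · y^4    [power of a power]
= (((x^0 / ((y^2)^(-1))) · y^2) / x^4) · y^4    [product of powers]
= (((x^0 / y^(-2)) · y^2) / x^4) · y^4    [power of a power]
= x^(-4)·y^8    [quotient of powers; product of powers]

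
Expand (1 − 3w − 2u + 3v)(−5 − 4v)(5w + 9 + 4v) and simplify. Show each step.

(1 − 3w − 2u + 3v)(−5 − 4v)(5w + 9 + 4v)
= (−5 − 4v + 15w + 12vw + 10u + 8uv − 15v − 12v^2)(5w + 9 + 4v)    [distributive law]
= (−5 − 19v + 15w + 12vw + 10u + 8uv − 12v^2)(5w + 9 + 4v)    [combine like terms]
= −25w − 45 − 20v − 95vw − 171v − 76v^2 + 75w^2 + 135w + 60vw + 60vw^2 + 108vw + 48v^2w + 50uw + 90u + 40uv + 40uvw + 72uv + 32uv^2 − 60v^2w − 108v^2 − 48v^3    [distributive law]
= 110w − 45 − 191v + 73vw − 184v^2 + 75w^2 + 60vw^2 − 12v^2w + 50uw + 90u + 112uv + 40uvw + 32uv^2 − 48v^3    [combine like terms]

110w − 45 − 191v + 73vw − 184v^2 + 75w^2 + 60vw^2 − 12v^2w + 50uw + 90u + 112uv + 40uvw + 32uv^2 − 48v^3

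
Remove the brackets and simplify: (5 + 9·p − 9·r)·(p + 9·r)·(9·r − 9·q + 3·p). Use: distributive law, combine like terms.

(5 + 9·p − 9·r)·(p + 9·r)·(9·r − 9·q + 3·p)
= (5·p + 45·r + 9·p² + 81·p·r − 9·p·r − 81·r²)·(9·r − 9·q + 3·p)    [distributive law]
= (5·p + 45·r + 9·p² + 72·p·r − 81·r²)·(9·r − 9·q + 3·p)    [combine like terms]
= 45·p·r − 45·p·q + 15·p² + 405·r² − 405·q·r + 135·p·r + 81·p²·r − 81·p²·q + 27·p³ + 648·p·r² − 648·p·q·r + 216·p²·r − 729·r³ + 729·q·r² − 243·p·r²    [distributive law]
= 180·p·r − 45·p·q + 15·p² + 405·r² − 405·q·r + 297·p²·r − 81·p²·q + 27·p³ + 405·p·r² − 648·p·q·r − 729·r³ + 729·q·r²    [combine like terms]

180·p·r − 45·p·q + 15·p² + 405·r² − 405·q·r + 297·p²·r − 81·p²·q + 27·p³ + 405·p·r² − 648·p·q·r − 729·r³ + 729·q·r²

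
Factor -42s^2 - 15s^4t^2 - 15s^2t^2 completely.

-42s^2 - 15s^4t^2 - 15s^2t^2
= 3(-14s^2 - 5s^4t^2 - 5s^2t^2)    [factor out 3]
= 3s^2(-14 - 5s^2t^2 - 5t^2)    [factor out s^2]

3s^2(-14 - 5s^2t^2 - 5t^2)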